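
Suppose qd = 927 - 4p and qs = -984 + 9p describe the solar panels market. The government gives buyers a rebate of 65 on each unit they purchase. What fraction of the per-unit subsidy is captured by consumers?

Pre-subsidy: 927 - 4p = -984 + 9p gives p* = 147, q* = 339.
With the rebate, buyers effectively pay pb = ps − 65, where ps is the price sellers receive.
Demand in terms of ps becomes qd = 927 − 4(ps − 65) = 1187 - 4ps. Setting this equal to supply: 1187 - 4ps = -984 + 9ps, so ps = 167.
Buyers pay pb = 167 − 65 = 102; q' = -984 + 9·167 = 519.
Buyers' price falls by p* − pb = 147 − 102 = 45; sellers' price rises by ps − p* = 167 − 147 = 20.
So consumers capture 45/65 = 9/13 of each unit of subsidy.

Consumer share = 9/13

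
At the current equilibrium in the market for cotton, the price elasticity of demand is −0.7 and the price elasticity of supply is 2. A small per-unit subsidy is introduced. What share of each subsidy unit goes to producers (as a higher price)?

Producer share = 7/27

For a small subsidy around the equilibrium, the benefit split depends on the relative slopes, which at a point are proportional to the elasticities.
Buyer share = εs/(εs + |εd|) = 2/(2 + 0.7) = 20/27; seller share = |εd|/(εs + |εd|) = 7/27.
So producers capture 7/27 of the subsidy.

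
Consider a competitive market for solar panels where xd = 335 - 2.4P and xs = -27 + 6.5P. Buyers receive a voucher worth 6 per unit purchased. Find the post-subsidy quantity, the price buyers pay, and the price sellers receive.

x' = 22063/89; buyers pay 3230/89; sellers receive 3764/89

Pre-subsidy: 335 - 2.4P = -27 + 6.5P gives P* = 3620/89, x* = 21127/89.
With the rebate, buyers effectively pay Pb = Ps − 6, where Ps is the price sellers receive.
Demand in terms of Ps becomes xd = 335 − 2.4(Ps − 6) = 349.4 - 2.4Ps. Setting this equal to supply: 349.4 - 2.4Ps = -27 + 6.5Ps, so Ps = 3764/89.
Buyers pay Pb = 3764/89 − 6 = 3230/89; x' = -27 + 6.5·(3764/89) = 22063/89.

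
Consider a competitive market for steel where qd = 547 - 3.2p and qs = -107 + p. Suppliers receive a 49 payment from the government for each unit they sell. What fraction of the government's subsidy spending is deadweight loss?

Pre-subsidy: 547 - 3.2p = -107 + p gives p* = 1090/7, q* = 341/7.
With the subsidy, sellers receive ps = pb + 49 for each unit, where pb is the price buyers pay.
Supply in terms of pb becomes qs = -107 + 1(pb + 49) = -58 + pb. Setting this equal to demand: 547 - 3.2pb = -58 + pb, so pb = 3025/21.
Sellers receive ps = 3025/21 + 49 = 4054/21; q' = 547 − 3.2·(3025/21) = 1807/21.
ΔCS = ½(341/7 + 1807/21)(1090/7 − 3025/21) = 7075/9; ΔPS = ½(341/7 + 1807/21)(4054/21 − 1090/7) = 22640/9.
Government spending = 49 × 1807/21 = 12649/3.
DWL = ½ × 49 × (1807/21 − 341/7) = 2744/3; fraction = (2744/3) / (12649/3) = 392/1807.

DWL / government spending = 392/1807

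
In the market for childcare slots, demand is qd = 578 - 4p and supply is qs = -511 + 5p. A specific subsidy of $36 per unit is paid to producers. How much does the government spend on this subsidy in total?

Government cost = $6264

Pre-subsidy: 578 - 4p = -511 + 5p gives p* = 121, q* = 94.
With the subsidy, sellers receive ps = pb + 36 for each unit, where pb is the price buyers pay.
Supply in terms of pb becomes qs = -511 + 5(pb + 36) = -331 + 5pb. Setting this equal to demand: 578 - 4pb = -331 + 5pb, so pb = 101.
Sellers receive ps = 101 + 36 = 137; q' = 578 − 4·101 = 174.
Government outlay = subsidy × quantity = 36 × 174 = 6264.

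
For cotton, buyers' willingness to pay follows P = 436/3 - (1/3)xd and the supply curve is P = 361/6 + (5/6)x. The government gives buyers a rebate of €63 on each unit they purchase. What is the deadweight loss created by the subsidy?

Deadweight loss = €1701

Pre-subsidy: 436/3 - (1/3)x = 361/6 + (5/6)x gives x* = 73 and P* = 121.
With the rebate, buyers effectively pay Pb = Ps − 63, where Ps is the price sellers receive.
On the curves, Pb = 436/3 - (1/3)x and Ps = 361/6 + (5/6)x; the wedge Ps − Pb = 63 gives 361/6 + (5/6)x − (436/3 - (1/3)x) = 63, so x' = 127.
Then Pb = 436/3 − (1/3)·127 = 103 and Ps = 361/6 + (5/6)·127 = 166.
The subsidy expands output by 127 − 73 = 54 past the efficient level; on those units the gap between marginal cost and willingness to pay runs from 0 up to 63.
DWL = ½ × 63 × 54 = 1701.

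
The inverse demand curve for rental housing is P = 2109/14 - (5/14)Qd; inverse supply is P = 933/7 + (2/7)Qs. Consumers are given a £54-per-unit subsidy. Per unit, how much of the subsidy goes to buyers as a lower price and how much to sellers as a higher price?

Pre-subsidy: 2109/14 - (5/14)Q = 933/7 + (2/7)Q gives Q* = 27 and P* = 141.
With the rebate, buyers effectively pay Pb = Ps − 54, where Ps is the price sellers receive.
On the curves, Pb = 2109/14 - (5/14)Q and Ps = 933/7 + (2/7)Q; the wedge Ps − Pb = 54 gives 933/7 + (2/7)Q − (2109/14 - (5/14)Q) = 54, so Q' = 111.
Then Pb = 2109/14 − (5/14)·111 = 111 and Ps = 933/7 + (2/7)·111 = 165.
Buyers' price falls by P* − Pb = 141 − 111 = 30; sellers' price rises by Ps − P* = 165 − 141 = 24.

Buyers gain £30 per unit; sellers gain £24 per unit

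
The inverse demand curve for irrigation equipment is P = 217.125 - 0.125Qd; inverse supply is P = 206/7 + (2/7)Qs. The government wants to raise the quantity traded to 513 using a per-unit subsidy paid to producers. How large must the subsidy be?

At Q = 513, from the demand curve buyers pay Pb = 217.125 − 0.125·513 = 153; from the supply curve sellers need Ps = 206/7 + (2/7)·513 = 176.
The subsidy must fill the gap: s = Ps − Pb = 176 − 153 = 23.

Required subsidy s = 23 per unit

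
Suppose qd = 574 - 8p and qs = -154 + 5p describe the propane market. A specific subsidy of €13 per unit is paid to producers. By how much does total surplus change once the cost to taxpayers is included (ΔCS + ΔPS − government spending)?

Net change in total surplus = -€260

Pre-subsidy: 574 - 8p = -154 + 5p gives p* = 56, q* = 126.
With the subsidy, sellers receive ps = pb + 13 for each unit, where pb is the price buyers pay.
Supply in terms of pb becomes qs = -154 + 5(pb + 13) = -89 + 5pb. Setting this equal to demand: 574 - 8pb = -89 + 5pb, so pb = 51.
Sellers receive ps = 51 + 13 = 64; q' = 574 − 8·51 = 166.
ΔCS = ½(126 + 166)(56 − 51) = 730; ΔPS = ½(126 + 166)(64 − 56) = 1168.
Government spending = 13 × 166 = 2158.
Net change = 730 + 1168 − 2158 = -260. The loss equals the DWL triangle ½·13·40.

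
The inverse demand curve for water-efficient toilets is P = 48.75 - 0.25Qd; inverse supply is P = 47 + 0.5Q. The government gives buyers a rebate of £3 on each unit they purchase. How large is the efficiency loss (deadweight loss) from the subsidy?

Pre-subsidy: 48.75 - 0.25Q = 47 + 0.5Q gives Q* = 7/3 and P* = 289/6.
With the rebate, buyers effectively pay Pb = Ps − 3, where Ps is the price sellers receive.
On the curves, Pb = 48.75 - 0.25Q and Ps = 47 + 0.5Q; the wedge Ps − Pb = 3 gives 47 + 0.5Q − (48.75 - 0.25Q) = 3, so Q' = 19/3.
Then Pb = 48.75 − 0.25·(19/3) = 283/6 and Ps = 47 + 0.5·(19/3) = 301/6.
The subsidy expands output by 19/3 − 7/3 = 4 past the efficient level; on those units the gap between marginal cost and willingness to pay runs from 0 up to 3.
DWL = ½ × 3 × 4 = 6.

Deadweight loss = £6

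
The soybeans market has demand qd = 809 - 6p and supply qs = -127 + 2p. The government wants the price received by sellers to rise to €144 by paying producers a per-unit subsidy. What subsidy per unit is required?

At a seller price of 144, quantity supplied is -127 + 2·144 = 161.
Buyers absorb 161 only when they pay pb with 809 − 6·pb = 161, i.e. pb = 108.
s = ps − pb = 144 − 108 = 36.

Required subsidy s = €36 per unit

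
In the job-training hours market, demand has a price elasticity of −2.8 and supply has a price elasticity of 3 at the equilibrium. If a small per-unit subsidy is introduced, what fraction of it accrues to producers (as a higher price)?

Producer share = 14/29

For a small subsidy around the equilibrium, the benefit split depends on the relative slopes, which at a point are proportional to the elasticities.
Buyer share = εs/(εs + |εd|) = 3/(3 + 2.8) = 15/29; seller share = |εd|/(εs + |εd|) = 14/29.
So producers capture 14/29 of the subsidy.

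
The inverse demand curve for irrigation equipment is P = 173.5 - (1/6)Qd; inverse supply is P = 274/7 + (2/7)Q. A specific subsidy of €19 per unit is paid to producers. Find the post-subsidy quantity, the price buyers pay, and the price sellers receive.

Q' = 339; buyers pay €117; sellers receive €136

Pre-subsidy: 173.5 - (1/6)Q = 274/7 + (2/7)Q gives Q* = 297 and P* = 124.
With the subsidy, sellers receive Ps = Pb + 19 for each unit, where Pb is the price buyers pay.
On the curves, Pb = 173.5 - (1/6)Q and Ps = 274/7 + (2/7)Q; the wedge Ps − Pb = 19 gives 274/7 + (2/7)Q − (173.5 - (1/6)Q) = 19, so Q' = 339.
Then Pb = 173.5 − (1/6)·339 = 117 and Ps = 274/7 + (2/7)·339 = 136.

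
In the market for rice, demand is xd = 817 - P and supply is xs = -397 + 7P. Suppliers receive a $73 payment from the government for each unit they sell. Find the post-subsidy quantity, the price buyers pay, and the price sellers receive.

Pre-subsidy: 817 - P = -397 + 7P gives P* = 151.75, x* = 665.25.
With the subsidy, sellers receive Ps = Pb + 73 for each unit, where Pb is the price buyers pay.
Supply in terms of Pb becomes xs = -397 + 7(Pb + 73) = 114 + 7Pb. Setting this equal to demand: 817 - Pb = 114 + 7Pb, so Pb = 87.875.
Sellers receive Ps = 87.875 + 73 = 160.875; x' = 817 − 1·87.875 = 729.125.

x' = 729.125; buyers pay $87.875; sellers receive $160.875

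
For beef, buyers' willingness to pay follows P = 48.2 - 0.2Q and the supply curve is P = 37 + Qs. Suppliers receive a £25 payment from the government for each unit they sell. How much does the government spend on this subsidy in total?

Government cost = 4525/6

Pre-subsidy: 48.2 - 0.2Q = 37 + Q gives Q* = 28/3 and P* = 139/3.
With the subsidy, sellers receive Ps = Pb + 25 for each unit, where Pb is the price buyers pay.
On the curves, Pb = 48.2 - 0.2Q and Ps = 37 + Q; the wedge Ps − Pb = 25 gives 37 + Q − (48.2 - 0.2Q) = 25, so Q' = 181/6.
Then Pb = 48.2 − 0.2·(181/6) = 253/6 and Ps = 37 + 1·(181/6) = 403/6.
Government outlay = subsidy × quantity = 25 × 181/6 = 4525/6.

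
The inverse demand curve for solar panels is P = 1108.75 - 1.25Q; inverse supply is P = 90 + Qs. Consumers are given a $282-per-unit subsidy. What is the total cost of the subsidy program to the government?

Government cost = 489082/3

Pre-subsidy: 1108.75 - 1.25Q = 90 + Q gives Q* = 4075/9 and P* = 4885/9.
With the rebate, buyers effectively pay Pb = Ps − 282, where Ps is the price sellers receive.
On the curves, Pb = 1108.75 - 1.25Q and Ps = 90 + Q; the wedge Ps − Pb = 282 gives 90 + Q − (1108.75 - 1.25Q) = 282, so Q' = 5203/9.
Then Pb = 1108.75 − 1.25·(5203/9) = 3475/9 and Ps = 90 + 1·(5203/9) = 6013/9.
Government outlay = subsidy × quantity = 282 × 5203/9 = 489082/3.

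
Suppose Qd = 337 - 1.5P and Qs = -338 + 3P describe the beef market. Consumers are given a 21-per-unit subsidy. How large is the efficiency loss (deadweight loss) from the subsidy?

Pre-subsidy: 337 - 1.5P = -338 + 3P gives P* = 150, Q* = 112.
With the rebate, buyers effectively pay Pb = Ps − 21, where Ps is the price sellers receive.
Demand in terms of Ps becomes Qd = 337 − 1.5(Ps − 21) = 368.5 - 1.5Ps. Setting this equal to supply: 368.5 - 1.5Ps = -338 + 3Ps, so Ps = 157.
Buyers pay Pb = 157 − 21 = 136; Q' = -338 + 3·157 = 133.
The subsidy expands output by 133 − 112 = 21 past the efficient level; on those units the gap between marginal cost and willingness to pay runs from 0 up to 21.
DWL = ½ × 21 × 21 = 220.5.

Deadweight loss = 220.5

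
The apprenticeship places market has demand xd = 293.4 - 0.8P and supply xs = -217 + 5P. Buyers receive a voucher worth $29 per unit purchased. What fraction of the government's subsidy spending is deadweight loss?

Pre-subsidy: 293.4 - 0.8P = -217 + 5P gives P* = 88, x* = 223.
With the rebate, buyers effectively pay Pb = Ps − 29, where Ps is the price sellers receive.
Demand in terms of Ps becomes xd = 293.4 − 0.8(Ps − 29) = 316.6 - 0.8Ps. Setting this equal to supply: 316.6 - 0.8Ps = -217 + 5Ps, so Ps = 92.
Buyers pay Pb = 92 − 29 = 63; x' = -217 + 5·92 = 243.
ΔCS = ½(223 + 243)(88 − 63) = 5825; ΔPS = ½(223 + 243)(92 − 88) = 932.
Government spending = 29 × 243 = 7047.
DWL = ½ × 29 × (243 − 223) = 290; fraction = 290 / 7047 = 10/243.

DWL / government spending = 10/243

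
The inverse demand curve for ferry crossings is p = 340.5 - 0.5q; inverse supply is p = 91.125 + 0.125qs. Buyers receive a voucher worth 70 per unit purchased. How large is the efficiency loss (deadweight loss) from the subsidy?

Deadweight loss = 3920

Pre-subsidy: 340.5 - 0.5q = 91.125 + 0.125q gives q* = 399 and p* = 141.
With the rebate, buyers effectively pay pb = ps − 70, where ps is the price sellers receive.
On the curves, pb = 340.5 - 0.5q and ps = 91.125 + 0.125q; the wedge ps − pb = 70 gives 91.125 + 0.125q − (340.5 - 0.5q) = 70, so q' = 511.
Then pb = 340.5 − 0.5·511 = 85 and ps = 91.125 + 0.125·511 = 155.
The subsidy expands output by 511 − 399 = 112 past the efficient level; on those units the gap between marginal cost and willingness to pay runs from 0 up to 70.
DWL = ½ × 70 × 112 = 3920.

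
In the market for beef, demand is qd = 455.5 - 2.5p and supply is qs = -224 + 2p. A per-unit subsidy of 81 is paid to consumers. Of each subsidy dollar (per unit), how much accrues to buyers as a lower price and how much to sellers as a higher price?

Pre-subsidy: 455.5 - 2.5p = -224 + 2p gives p* = 151, q* = 78.
With the rebate, buyers effectively pay pb = ps − 81, where ps is the price sellers receive.
Demand in terms of ps becomes qd = 455.5 − 2.5(ps − 81) = 658 - 2.5ps. Setting this equal to supply: 658 - 2.5ps = -224 + 2ps, so ps = 196.
Buyers pay pb = 196 − 81 = 115; q' = -224 + 2·196 = 168.
Buyers' price falls by p* − pb = 151 − 115 = 36; sellers' price rises by ps − p* = 196 − 151 = 45.

Buyers gain 36 per unit; sellers gain 45 per unit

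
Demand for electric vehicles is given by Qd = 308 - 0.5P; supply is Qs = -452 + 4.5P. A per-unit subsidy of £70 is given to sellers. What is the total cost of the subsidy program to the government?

Government cost = £18445

Pre-subsidy: 308 - 0.5P = -452 + 4.5P gives P* = 152, Q* = 232.
With the subsidy, sellers receive Ps = Pb + 70 for each unit, where Pb is the price buyers pay.
Supply in terms of Pb becomes Qs = -452 + 4.5(Pb + 70) = -137 + 4.5Pb. Setting this equal to demand: 308 - 0.5Pb = -137 + 4.5Pb, so Pb = 89.
Sellers receive Ps = 89 + 70 = 159; Q' = 308 − 0.5·89 = 263.5.
Government outlay = subsidy × quantity = 70 × 263.5 = 18445.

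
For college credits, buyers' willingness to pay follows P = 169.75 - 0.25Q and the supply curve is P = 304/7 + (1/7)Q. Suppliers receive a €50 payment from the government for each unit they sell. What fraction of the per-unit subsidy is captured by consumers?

Consumer share = 7/11

Pre-subsidy: 169.75 - 0.25Q = 304/7 + (1/7)Q gives Q* = 3537/11 and P* = 983/11.
With the subsidy, sellers receive Ps = Pb + 50 for each unit, where Pb is the price buyers pay.
On the curves, Pb = 169.75 - 0.25Q and Ps = 304/7 + (1/7)Q; the wedge Ps − Pb = 50 gives 304/7 + (1/7)Q − (169.75 - 0.25Q) = 50, so Q' = 4937/11.
Then Pb = 169.75 − 0.25·(4937/11) = 633/11 and Ps = 304/7 + (1/7)·(4937/11) = 1183/11.
Buyers' price falls by P* − Pb = 983/11 − 633/11 = 350/11; sellers' price rises by Ps − P* = 1183/11 − 983/11 = 200/11.
So consumers capture (350/11)/50 = 7/11 of each unit of subsidy.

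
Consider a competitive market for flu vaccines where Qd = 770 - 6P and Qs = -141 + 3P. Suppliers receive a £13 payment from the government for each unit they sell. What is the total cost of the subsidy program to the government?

Government cost = 7358/3

Pre-subsidy: 770 - 6P = -141 + 3P gives P* = 911/9, Q* = 488/3.
With the subsidy, sellers receive Ps = Pb + 13 for each unit, where Pb is the price buyers pay.
Supply in terms of Pb becomes Qs = -141 + 3(Pb + 13) = -102 + 3Pb. Setting this equal to demand: 770 - 6Pb = -102 + 3Pb, so Pb = 872/9.
Sellers receive Ps = 872/9 + 13 = 989/9; Q' = 770 − 6·(872/9) = 566/3.
Government outlay = subsidy × quantity = 13 × 566/3 = 7358/3.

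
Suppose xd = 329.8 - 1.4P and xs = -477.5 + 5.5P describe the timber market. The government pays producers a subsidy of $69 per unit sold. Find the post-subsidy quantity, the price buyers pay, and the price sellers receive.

Pre-subsidy: 329.8 - 1.4P = -477.5 + 5.5P gives P* = 117, x* = 166.
With the subsidy, sellers receive Ps = Pb + 69 for each unit, where Pb is the price buyers pay.
Supply in terms of Pb becomes xs = -477.5 + 5.5(Pb + 69) = -98 + 5.5Pb. Setting this equal to demand: 329.8 - 1.4Pb = -98 + 5.5Pb, so Pb = 62.
Sellers receive Ps = 62 + 69 = 131; x' = 329.8 − 1.4·62 = 243.

x' = 243; buyers pay $62; sellers receive $131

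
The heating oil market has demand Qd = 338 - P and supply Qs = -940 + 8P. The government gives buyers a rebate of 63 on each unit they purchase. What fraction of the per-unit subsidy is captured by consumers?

Consumer share = 8/9

Pre-subsidy: 338 - P = -940 + 8P gives P* = 142, Q* = 196.
With the rebate, buyers effectively pay Pb = Ps − 63, where Ps is the price sellers receive.
Demand in terms of Ps becomes Qd = 338 − 1(Ps − 63) = 401 - Ps. Setting this equal to supply: 401 - Ps = -940 + 8Ps, so Ps = 149.
Buyers pay Pb = 149 − 63 = 86; Q' = -940 + 8·149 = 252.
Buyers' price falls by P* − Pb = 142 − 86 = 56; sellers' price rises by Ps − P* = 149 − 142 = 7.
So consumers capture 56/63 = 8/9 of each unit of subsidy.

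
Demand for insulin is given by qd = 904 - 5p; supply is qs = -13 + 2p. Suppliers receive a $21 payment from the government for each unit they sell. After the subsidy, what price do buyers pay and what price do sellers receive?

Pre-subsidy: 904 - 5p = -13 + 2p gives p* = 131, q* = 249.
With the subsidy, sellers receive ps = pb + 21 for each unit, where pb is the price buyers pay.
Supply in terms of pb becomes qs = -13 + 2(pb + 21) = 29 + 2pb. Setting this equal to demand: 904 - 5pb = 29 + 2pb, so pb = 125.
Sellers receive ps = 125 + 21 = 146; q' = 904 − 5·125 = 279.

Buyers pay $125; sellers receive $146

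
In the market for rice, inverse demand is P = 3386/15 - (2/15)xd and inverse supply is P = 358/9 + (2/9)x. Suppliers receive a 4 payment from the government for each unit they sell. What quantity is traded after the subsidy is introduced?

x' = 534.25

Pre-subsidy: 3386/15 - (2/15)x = 358/9 + (2/9)x gives x* = 523 and P* = 156.
With the subsidy, sellers receive Ps = Pb + 4 for each unit, where Pb is the price buyers pay.
On the curves, Pb = 3386/15 - (2/15)x and Ps = 358/9 + (2/9)x; the wedge Ps − Pb = 4 gives 358/9 + (2/9)x − (3386/15 - (2/15)x) = 4, so x' = 534.25.
Then Pb = 3386/15 − (2/15)·534.25 = 154.5 and Ps = 358/9 + (2/9)·534.25 = 158.5.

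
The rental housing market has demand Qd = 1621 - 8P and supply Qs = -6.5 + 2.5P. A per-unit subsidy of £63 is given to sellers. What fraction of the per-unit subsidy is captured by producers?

Pre-subsidy: 1621 - 8P = -6.5 + 2.5P gives P* = 155, Q* = 381.
With the subsidy, sellers receive Ps = Pb + 63 for each unit, where Pb is the price buyers pay.
Supply in terms of Pb becomes Qs = -6.5 + 2.5(Pb + 63) = 151 + 2.5Pb. Setting this equal to demand: 1621 - 8Pb = 151 + 2.5Pb, so Pb = 140.
Sellers receive Ps = 140 + 63 = 203; Q' = 1621 − 8·140 = 501.
Buyers' price falls by P* − Pb = 155 − 140 = 15; sellers' price rises by Ps − P* = 203 − 155 = 48.
So producers capture 48/63 = 16/21 of each unit of subsidy.

Producer share = 16/21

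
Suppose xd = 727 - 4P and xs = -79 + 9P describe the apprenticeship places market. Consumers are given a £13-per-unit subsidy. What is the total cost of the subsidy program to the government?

Pre-subsidy: 727 - 4P = -79 + 9P gives P* = 62, x* = 479.
With the rebate, buyers effectively pay Pb = Ps − 13, where Ps is the price sellers receive.
Demand in terms of Ps becomes xd = 727 − 4(Ps − 13) = 779 - 4Ps. Setting this equal to supply: 779 - 4Ps = -79 + 9Ps, so Ps = 66.
Buyers pay Pb = 66 − 13 = 53; x' = -79 + 9·66 = 515.
Government outlay = subsidy × quantity = 13 × 515 = 6695.

Government cost = £6695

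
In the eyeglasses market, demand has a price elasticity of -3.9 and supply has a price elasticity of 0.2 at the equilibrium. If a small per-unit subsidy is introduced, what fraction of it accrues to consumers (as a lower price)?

Consumer share = 2/41

For a small subsidy around the equilibrium, the benefit split depends on the relative slopes, which at a point are proportional to the elasticities.
Buyer share = εs/(εs + |εd|) = 0.2/(0.2 + 3.9) = 2/41; seller share = |εd|/(εs + |εd|) = 39/41.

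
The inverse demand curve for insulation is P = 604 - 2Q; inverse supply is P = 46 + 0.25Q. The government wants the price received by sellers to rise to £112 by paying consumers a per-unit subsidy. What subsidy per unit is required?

Required subsidy s = £36 per unit

At a seller price of 112, quantity supplied is -184 + 4·112 = 264.
Buyers absorb 264 only when they pay Pb = 604 − 2·264 = 76.
s = Ps − Pb = 112 − 76 = 36.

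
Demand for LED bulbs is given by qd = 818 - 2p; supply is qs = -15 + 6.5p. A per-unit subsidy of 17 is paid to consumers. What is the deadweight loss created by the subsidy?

Deadweight loss = 221

Pre-subsidy: 818 - 2p = -15 + 6.5p gives p* = 98, q* = 622.
With the rebate, buyers effectively pay pb = ps − 17, where ps is the price sellers receive.
Demand in terms of ps becomes qd = 818 − 2(ps − 17) = 852 - 2ps. Setting this equal to supply: 852 - 2ps = -15 + 6.5ps, so ps = 102.
Buyers pay pb = 102 − 17 = 85; q' = -15 + 6.5·102 = 648.
The subsidy expands output by 648 − 622 = 26 past the efficient level; on those units the gap between marginal cost and willingness to pay runs from 0 up to 17.
DWL = ½ × 17 × 26 = 221.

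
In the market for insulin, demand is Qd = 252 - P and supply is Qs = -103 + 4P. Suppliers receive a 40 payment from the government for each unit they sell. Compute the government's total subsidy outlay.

Government cost = 8520

Pre-subsidy: 252 - P = -103 + 4P gives P* = 71, Q* = 181.
With the subsidy, sellers receive Ps = Pb + 40 for each unit, where Pb is the price buyers pay.
Supply in terms of Pb becomes Qs = -103 + 4(Pb + 40) = 57 + 4Pb. Setting this equal to demand: 252 - Pb = 57 + 4Pb, so Pb = 39.
Sellers receive Ps = 39 + 40 = 79; Q' = 252 − 1·39 = 213.
Government outlay = subsidy × quantity = 40 × 213 = 8520.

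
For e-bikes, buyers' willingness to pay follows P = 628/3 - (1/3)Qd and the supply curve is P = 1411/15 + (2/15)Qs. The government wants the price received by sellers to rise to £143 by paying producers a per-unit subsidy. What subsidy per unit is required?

Required subsidy s = £56 per unit

At a seller price of 143, quantity supplied is -705.5 + 7.5·143 = 367.
Buyers absorb 367 only when they pay Pb = 628/3 − (1/3)·367 = 87.
s = Ps − Pb = 143 − 87 = 56.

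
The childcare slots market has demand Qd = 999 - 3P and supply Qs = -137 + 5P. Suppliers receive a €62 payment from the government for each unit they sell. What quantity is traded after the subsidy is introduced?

Pre-subsidy: 999 - 3P = -137 + 5P gives P* = 142, Q* = 573.
With the subsidy, sellers receive Ps = Pb + 62 for each unit, where Pb is the price buyers pay.
Supply in terms of Pb becomes Qs = -137 + 5(Pb + 62) = 173 + 5Pb. Setting this equal to demand: 999 - 3Pb = 173 + 5Pb, so Pb = 103.25.
Sellers receive Ps = 103.25 + 62 = 165.25; Q' = 999 − 3·103.25 = 689.25.

Q' = 689.25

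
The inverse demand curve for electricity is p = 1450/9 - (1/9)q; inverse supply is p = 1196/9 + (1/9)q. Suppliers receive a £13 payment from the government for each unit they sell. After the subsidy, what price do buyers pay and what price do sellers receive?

Buyers pay £140.5; sellers receive £153.5

Pre-subsidy: 1450/9 - (1/9)q = 1196/9 + (1/9)q gives q* = 127 and p* = 147.
With the subsidy, sellers receive ps = pb + 13 for each unit, where pb is the price buyers pay.
On the curves, pb = 1450/9 - (1/9)q and ps = 1196/9 + (1/9)q; the wedge ps − pb = 13 gives 1196/9 + (1/9)q − (1450/9 - (1/9)q) = 13, so q' = 185.5.
Then pb = 1450/9 − (1/9)·185.5 = 140.5 and ps = 1196/9 + (1/9)·185.5 = 153.5.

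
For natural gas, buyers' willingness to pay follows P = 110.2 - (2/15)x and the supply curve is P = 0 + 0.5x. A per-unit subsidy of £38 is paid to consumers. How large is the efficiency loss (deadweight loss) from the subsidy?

Deadweight loss = £1140

Pre-subsidy: 110.2 - (2/15)x = 0 + 0.5x gives x* = 174 and P* = 87.
With the rebate, buyers effectively pay Pb = Ps − 38, where Ps is the price sellers receive.
On the curves, Pb = 110.2 - (2/15)x and Ps = 0 + 0.5x; the wedge Ps − Pb = 38 gives 0 + 0.5x − (110.2 - (2/15)x) = 38, so x' = 234.
Then Pb = 110.2 − (2/15)·234 = 79 and Ps = 0 + 0.5·234 = 117.
The subsidy expands output by 234 − 174 = 60 past the efficient level; on those units the gap between marginal cost and willingness to pay runs from 0 up to 38.
DWL = ½ × 38 × 60 = 1140.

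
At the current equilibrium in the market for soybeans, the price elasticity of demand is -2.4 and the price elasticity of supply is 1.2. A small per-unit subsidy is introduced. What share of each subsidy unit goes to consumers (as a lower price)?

Consumer share = 1/3

For a small subsidy around the equilibrium, the benefit split depends on the relative slopes, which at a point are proportional to the elasticities.
Buyer share = εs/(εs + |εd|) = 1.2/(1.2 + 2.4) = 1/3; seller share = |εd|/(εs + |εd|) = 2/3.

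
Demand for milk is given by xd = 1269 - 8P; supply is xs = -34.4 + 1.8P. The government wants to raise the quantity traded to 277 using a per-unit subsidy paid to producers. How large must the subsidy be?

Required subsidy s = 49 per unit

At x = 277, invert demand for the buyer price: Pb = (1269 − 277)/8 = 124; invert supply for the seller price: Ps = (277 − (-34.4))/1.8 = 173.
The subsidy must fill the gap: s = Ps − Pb = 173 − 124 = 49.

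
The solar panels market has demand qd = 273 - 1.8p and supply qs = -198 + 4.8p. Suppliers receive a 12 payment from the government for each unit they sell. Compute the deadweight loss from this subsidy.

Deadweight loss = 5184/55

Pre-subsidy: 273 - 1.8p = -198 + 4.8p gives p* = 785/11, q* = 1590/11.
With the subsidy, sellers receive ps = pb + 12 for each unit, where pb is the price buyers pay.
Supply in terms of pb becomes qs = -198 + 4.8(pb + 12) = -140.4 + 4.8pb. Setting this equal to demand: 273 - 1.8pb = -140.4 + 4.8pb, so pb = 689/11.
Sellers receive ps = 689/11 + 12 = 821/11; q' = 273 − 1.8·(689/11) = 8814/55.
The subsidy expands output by 8814/55 − 1590/11 = 864/55 past the efficient level; on those units the gap between marginal cost and willingness to pay runs from 0 up to 12.
DWL = ½ × 12 × 864/55 = 5184/55.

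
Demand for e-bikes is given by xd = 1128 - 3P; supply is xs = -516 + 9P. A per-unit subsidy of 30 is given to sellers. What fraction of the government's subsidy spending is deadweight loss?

DWL / government spending = 45/1046

Pre-subsidy: 1128 - 3P = -516 + 9P gives P* = 137, x* = 717.
With the subsidy, sellers receive Ps = Pb + 30 for each unit, where Pb is the price buyers pay.
Supply in terms of Pb becomes xs = -516 + 9(Pb + 30) = -246 + 9Pb. Setting this equal to demand: 1128 - 3Pb = -246 + 9Pb, so Pb = 114.5.
Sellers receive Ps = 114.5 + 30 = 144.5; x' = 1128 − 3·114.5 = 784.5.
ΔCS = ½(717 + 784.5)(137 − 114.5) = 16891.875; ΔPS = ½(717 + 784.5)(144.5 − 137) = 5630.625.
Government spending = 30 × 784.5 = 23535.
DWL = ½ × 30 × (784.5 − 717) = 1012.5; fraction = 1012.5 / 23535 = 45/1046.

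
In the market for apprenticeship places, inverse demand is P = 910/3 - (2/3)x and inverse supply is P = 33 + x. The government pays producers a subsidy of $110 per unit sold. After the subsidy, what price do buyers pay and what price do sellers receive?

Pre-subsidy: 910/3 - (2/3)x = 33 + x gives x* = 162.2 and P* = 195.2.
With the subsidy, sellers receive Ps = Pb + 110 for each unit, where Pb is the price buyers pay.
On the curves, Pb = 910/3 - (2/3)x and Ps = 33 + x; the wedge Ps − Pb = 110 gives 33 + x − (910/3 - (2/3)x) = 110, so x' = 228.2.
Then Pb = 910/3 − (2/3)·228.2 = 151.2 and Ps = 33 + 1·228.2 = 261.2.

Buyers pay $151.2; sellers receive $261.2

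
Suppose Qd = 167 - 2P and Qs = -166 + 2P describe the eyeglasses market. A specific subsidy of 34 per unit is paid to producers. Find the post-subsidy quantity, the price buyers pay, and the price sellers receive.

Q' = 34.5; buyers pay 66.25; sellers receive 100.25

Pre-subsidy: 167 - 2P = -166 + 2P gives P* = 83.25, Q* = 0.5.
With the subsidy, sellers receive Ps = Pb + 34 for each unit, where Pb is the price buyers pay.
Supply in terms of Pb becomes Qs = -166 + 2(Pb + 34) = -98 + 2Pb. Setting this equal to demand: 167 - 2Pb = -98 + 2Pb, so Pb = 66.25.
Sellers receive Ps = 66.25 + 34 = 100.25; Q' = 167 − 2·66.25 = 34.5.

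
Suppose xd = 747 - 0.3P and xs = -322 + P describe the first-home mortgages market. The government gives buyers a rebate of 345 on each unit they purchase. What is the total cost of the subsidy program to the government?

Pre-subsidy: 747 - 0.3P = -322 + P gives P* = 10690/13, x* = 6504/13.
With the rebate, buyers effectively pay Pb = Ps − 345, where Ps is the price sellers receive.
Demand in terms of Ps becomes xd = 747 − 0.3(Ps − 345) = 850.5 - 0.3Ps. Setting this equal to supply: 850.5 - 0.3Ps = -322 + Ps, so Ps = 11725/13.
Buyers pay Pb = 11725/13 − 345 = 7240/13; x' = -322 + 1·(11725/13) = 7539/13.
Government outlay = subsidy × quantity = 345 × 7539/13 = 2600955/13.

Government cost = 2600955/13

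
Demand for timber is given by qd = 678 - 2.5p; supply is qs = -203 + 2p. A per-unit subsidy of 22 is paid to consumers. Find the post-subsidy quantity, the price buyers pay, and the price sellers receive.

q' = 213; buyers pay 186; sellers receive 208

Pre-subsidy: 678 - 2.5p = -203 + 2p gives p* = 1762/9, q* = 1697/9.
With the rebate, buyers effectively pay pb = ps − 22, where ps is the price sellers receive.
Demand in terms of ps becomes qd = 678 − 2.5(ps − 22) = 733 - 2.5ps. Setting this equal to supply: 733 - 2.5ps = -203 + 2ps, so ps = 208.
Buyers pay pb = 208 − 22 = 186; q' = -203 + 2·208 = 213.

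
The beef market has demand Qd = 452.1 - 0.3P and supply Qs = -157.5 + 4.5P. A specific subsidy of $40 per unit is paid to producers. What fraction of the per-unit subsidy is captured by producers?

Pre-subsidy: 452.1 - 0.3P = -157.5 + 4.5P gives P* = 127, Q* = 414.
With the subsidy, sellers receive Ps = Pb + 40 for each unit, where Pb is the price buyers pay.
Supply in terms of Pb becomes Qs = -157.5 + 4.5(Pb + 40) = 22.5 + 4.5Pb. Setting this equal to demand: 452.1 - 0.3Pb = 22.5 + 4.5Pb, so Pb = 89.5.
Sellers receive Ps = 89.5 + 40 = 129.5; Q' = 452.1 − 0.3·89.5 = 425.25.
Buyers' price falls by P* − Pb = 127 − 89.5 = 37.5; sellers' price rises by Ps − P* = 129.5 − 127 = 2.5.
So producers capture 2.5/40 = 0.0625 of each unit of subsidy.

Producer share = 0.0625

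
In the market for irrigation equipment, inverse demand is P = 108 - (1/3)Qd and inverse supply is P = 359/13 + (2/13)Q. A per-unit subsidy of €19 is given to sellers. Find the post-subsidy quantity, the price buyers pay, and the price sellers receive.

Pre-subsidy: 108 - (1/3)Q = 359/13 + (2/13)Q gives Q* = 165 and P* = 53.
With the subsidy, sellers receive Ps = Pb + 19 for each unit, where Pb is the price buyers pay.
On the curves, Pb = 108 - (1/3)Q and Ps = 359/13 + (2/13)Q; the wedge Ps − Pb = 19 gives 359/13 + (2/13)Q − (108 - (1/3)Q) = 19, so Q' = 204.
Then Pb = 108 − (1/3)·204 = 40 and Ps = 359/13 + (2/13)·204 = 59.

Q' = 204; buyers pay €40; sellers receive €59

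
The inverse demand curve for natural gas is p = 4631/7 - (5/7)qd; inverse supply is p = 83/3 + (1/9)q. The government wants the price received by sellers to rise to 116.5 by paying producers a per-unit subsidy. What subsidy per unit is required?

Required subsidy s = 26 per unit

At a seller price of 116.5, quantity supplied is -249 + 9·116.5 = 799.5.
Buyers absorb 799.5 only when they pay pb = 4631/7 − (5/7)·799.5 = 90.5.
s = ps − pb = 116.5 − 90.5 = 26.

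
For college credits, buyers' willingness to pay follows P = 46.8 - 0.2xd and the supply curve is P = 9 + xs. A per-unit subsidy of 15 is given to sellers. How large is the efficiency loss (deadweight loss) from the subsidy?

Pre-subsidy: 46.8 - 0.2x = 9 + x gives x* = 31.5 and P* = 40.5.
With the subsidy, sellers receive Ps = Pb + 15 for each unit, where Pb is the price buyers pay.
On the curves, Pb = 46.8 - 0.2x and Ps = 9 + x; the wedge Ps − Pb = 15 gives 9 + x − (46.8 - 0.2x) = 15, so x' = 44.
Then Pb = 46.8 − 0.2·44 = 38 and Ps = 9 + 1·44 = 53.
The subsidy expands output by 44 − 31.5 = 12.5 past the efficient level; on those units the gap between marginal cost and willingness to pay runs from 0 up to 15.
DWL = ½ × 15 × 12.5 = 93.75.

Deadweight loss = 93.75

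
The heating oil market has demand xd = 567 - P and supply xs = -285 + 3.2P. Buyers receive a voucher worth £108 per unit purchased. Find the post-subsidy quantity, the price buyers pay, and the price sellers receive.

Pre-subsidy: 567 - P = -285 + 3.2P gives P* = 1420/7, x* = 2549/7.
With the rebate, buyers effectively pay Pb = Ps − 108, where Ps is the price sellers receive.
Demand in terms of Ps becomes xd = 567 − 1(Ps − 108) = 675 - Ps. Setting this equal to supply: 675 - Ps = -285 + 3.2Ps, so Ps = 1600/7.
Buyers pay Pb = 1600/7 − 108 = 844/7; x' = -285 + 3.2·(1600/7) = 3125/7.

x' = 3125/7; buyers pay 844/7; sellers receive 1600/7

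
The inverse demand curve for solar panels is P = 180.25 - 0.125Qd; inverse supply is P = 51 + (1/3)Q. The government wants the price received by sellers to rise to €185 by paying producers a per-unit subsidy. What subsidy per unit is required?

Required subsidy s = €55 per unit

At a seller price of 185, quantity supplied is -153 + 3·185 = 402.
Buyers absorb 402 only when they pay Pb = 180.25 − 0.125·402 = 130.
s = Ps − Pb = 185 − 130 = 55.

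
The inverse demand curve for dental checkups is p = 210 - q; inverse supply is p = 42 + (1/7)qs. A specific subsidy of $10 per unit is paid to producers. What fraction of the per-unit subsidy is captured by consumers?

Pre-subsidy: 210 - q = 42 + (1/7)q gives q* = 147 and p* = 63.
With the subsidy, sellers receive ps = pb + 10 for each unit, where pb is the price buyers pay.
On the curves, pb = 210 - q and ps = 42 + (1/7)q; the wedge ps − pb = 10 gives 42 + (1/7)q − (210 - q) = 10, so q' = 155.75.
Then pb = 210 − 1·155.75 = 54.25 and ps = 42 + (1/7)·155.75 = 64.25.
Buyers' price falls by p* − pb = 63 − 54.25 = 8.75; sellers' price rises by ps − p* = 64.25 − 63 = 1.25.
So consumers capture 8.75/10 = 0.875 of each unit of subsidy.

Consumer share = 0.875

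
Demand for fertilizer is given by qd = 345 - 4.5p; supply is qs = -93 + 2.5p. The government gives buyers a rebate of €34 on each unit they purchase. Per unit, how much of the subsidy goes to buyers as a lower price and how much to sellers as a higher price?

Pre-subsidy: 345 - 4.5p = -93 + 2.5p gives p* = 438/7, q* = 444/7.
With the rebate, buyers effectively pay pb = ps − 34, where ps is the price sellers receive.
Demand in terms of ps becomes qd = 345 − 4.5(ps − 34) = 498 - 4.5ps. Setting this equal to supply: 498 - 4.5ps = -93 + 2.5ps, so ps = 591/7.
Buyers pay pb = 591/7 − 34 = 353/7; q' = -93 + 2.5·(591/7) = 1653/14.
Buyers' price falls by p* − pb = 438/7 − 353/7 = 85/7; sellers' price rises by ps − p* = 591/7 − 438/7 = 153/7.

Buyers gain 85/7 per unit; sellers gain 153/7 per unit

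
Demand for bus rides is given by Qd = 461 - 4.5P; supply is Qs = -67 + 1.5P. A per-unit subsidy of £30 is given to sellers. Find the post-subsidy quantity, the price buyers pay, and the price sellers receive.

Q' = 98.75; buyers pay £80.5; sellers receive £110.5

Pre-subsidy: 461 - 4.5P = -67 + 1.5P gives P* = 88, Q* = 65.
With the subsidy, sellers receive Ps = Pb + 30 for each unit, where Pb is the price buyers pay.
Supply in terms of Pb becomes Qs = -67 + 1.5(Pb + 30) = -22 + 1.5Pb. Setting this equal to demand: 461 - 4.5Pb = -22 + 1.5Pb, so Pb = 80.5.
Sellers receive Ps = 80.5 + 30 = 110.5; Q' = 461 − 4.5·80.5 = 98.75.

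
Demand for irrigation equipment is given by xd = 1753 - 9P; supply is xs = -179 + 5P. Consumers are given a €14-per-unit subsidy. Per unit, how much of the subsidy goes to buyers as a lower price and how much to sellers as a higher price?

Buyers gain €5 per unit; sellers gain €9 per unit

Pre-subsidy: 1753 - 9P = -179 + 5P gives P* = 138, x* = 511.
With the rebate, buyers effectively pay Pb = Ps − 14, where Ps is the price sellers receive.
Demand in terms of Ps becomes xd = 1753 − 9(Ps − 14) = 1879 - 9Ps. Setting this equal to supply: 1879 - 9Ps = -179 + 5Ps, so Ps = 147.
Buyers pay Pb = 147 − 14 = 133; x' = -179 + 5·147 = 556.
Buyers' price falls by P* − Pb = 138 − 133 = 5; sellers' price rises by Ps − P* = 147 − 138 = 9.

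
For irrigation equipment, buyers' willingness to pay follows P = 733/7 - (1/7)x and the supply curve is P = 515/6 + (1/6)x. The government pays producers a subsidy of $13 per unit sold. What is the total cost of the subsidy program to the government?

Government cost = $1339

Pre-subsidy: 733/7 - (1/7)x = 515/6 + (1/6)x gives x* = 61 and P* = 96.
With the subsidy, sellers receive Ps = Pb + 13 for each unit, where Pb is the price buyers pay.
On the curves, Pb = 733/7 - (1/7)x and Ps = 515/6 + (1/6)x; the wedge Ps − Pb = 13 gives 515/6 + (1/6)x − (733/7 - (1/7)x) = 13, so x' = 103.
Then Pb = 733/7 − (1/7)·103 = 90 and Ps = 515/6 + (1/6)·103 = 103.
Government outlay = subsidy × quantity = 13 × 103 = 1339.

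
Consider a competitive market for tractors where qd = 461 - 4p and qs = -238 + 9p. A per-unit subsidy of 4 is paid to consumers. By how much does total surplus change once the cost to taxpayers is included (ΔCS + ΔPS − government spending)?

Pre-subsidy: 461 - 4p = -238 + 9p gives p* = 699/13, q* = 3197/13.
With the rebate, buyers effectively pay pb = ps − 4, where ps is the price sellers receive.
Demand in terms of ps becomes qd = 461 − 4(ps − 4) = 477 - 4ps. Setting this equal to supply: 477 - 4ps = -238 + 9ps, so ps = 55.
Buyers pay pb = 55 − 4 = 51; q' = -238 + 9·55 = 257.
ΔCS = ½(3197/13 + 257)(699/13 − 51) = 117684/169; ΔPS = ½(3197/13 + 257)(55 − 699/13) = 52304/169.
Government spending = 4 × 257 = 1028.
Net change = 117684/169 + 52304/169 − 1028 = -288/13. The loss equals the DWL triangle ½·4·144/13.

Net change in total surplus = -288/13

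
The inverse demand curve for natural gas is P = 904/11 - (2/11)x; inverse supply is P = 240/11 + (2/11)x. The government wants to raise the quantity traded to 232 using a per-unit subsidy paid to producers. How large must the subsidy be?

Required subsidy s = 24 per unit

At x = 232, from the demand curve buyers pay Pb = 904/11 − (2/11)·232 = 40; from the supply curve sellers need Ps = 240/11 + (2/11)·232 = 64.
The subsidy must fill the gap: s = Ps − Pb = 64 − 40 = 24.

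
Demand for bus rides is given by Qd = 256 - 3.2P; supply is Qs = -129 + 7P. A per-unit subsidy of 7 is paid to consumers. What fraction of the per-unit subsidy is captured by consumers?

Pre-subsidy: 256 - 3.2P = -129 + 7P gives P* = 1925/51, Q* = 6896/51.
With the rebate, buyers effectively pay Pb = Ps − 7, where Ps is the price sellers receive.
Demand in terms of Ps becomes Qd = 256 − 3.2(Ps − 7) = 278.4 - 3.2Ps. Setting this equal to supply: 278.4 - 3.2Ps = -129 + 7Ps, so Ps = 679/17.
Buyers pay Pb = 679/17 − 7 = 560/17; Q' = -129 + 7·(679/17) = 2560/17.
Buyers' price falls by P* − Pb = 1925/51 − 560/17 = 245/51; sellers' price rises by Ps − P* = 679/17 − 1925/51 = 112/51.
So consumers capture (245/51)/7 = 35/51 of each unit of subsidy.

Consumer share = 35/51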